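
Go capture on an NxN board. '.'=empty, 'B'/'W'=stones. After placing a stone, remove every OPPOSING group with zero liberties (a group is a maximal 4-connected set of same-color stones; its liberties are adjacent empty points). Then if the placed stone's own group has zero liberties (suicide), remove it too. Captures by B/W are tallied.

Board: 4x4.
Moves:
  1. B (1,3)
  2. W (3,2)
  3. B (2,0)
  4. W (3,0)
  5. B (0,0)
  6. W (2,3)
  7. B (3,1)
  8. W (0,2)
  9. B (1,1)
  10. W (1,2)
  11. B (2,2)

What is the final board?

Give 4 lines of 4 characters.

Move 1: B@(1,3) -> caps B=0 W=0
Move 2: W@(3,2) -> caps B=0 W=0
Move 3: B@(2,0) -> caps B=0 W=0
Move 4: W@(3,0) -> caps B=0 W=0
Move 5: B@(0,0) -> caps B=0 W=0
Move 6: W@(2,3) -> caps B=0 W=0
Move 7: B@(3,1) -> caps B=1 W=0
Move 8: W@(0,2) -> caps B=1 W=0
Move 9: B@(1,1) -> caps B=1 W=0
Move 10: W@(1,2) -> caps B=1 W=0
Move 11: B@(2,2) -> caps B=1 W=0

Answer: B.W.
.BWB
B.BW
.BW.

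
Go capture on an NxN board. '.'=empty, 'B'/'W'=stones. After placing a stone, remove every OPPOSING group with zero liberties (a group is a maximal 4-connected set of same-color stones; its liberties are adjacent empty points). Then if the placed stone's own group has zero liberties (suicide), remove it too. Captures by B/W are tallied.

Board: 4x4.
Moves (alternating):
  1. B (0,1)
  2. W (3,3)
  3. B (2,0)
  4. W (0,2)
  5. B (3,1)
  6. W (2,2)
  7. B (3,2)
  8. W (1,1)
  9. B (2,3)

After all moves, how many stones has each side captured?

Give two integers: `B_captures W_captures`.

Answer: 1 0

Derivation:
Move 1: B@(0,1) -> caps B=0 W=0
Move 2: W@(3,3) -> caps B=0 W=0
Move 3: B@(2,0) -> caps B=0 W=0
Move 4: W@(0,2) -> caps B=0 W=0
Move 5: B@(3,1) -> caps B=0 W=0
Move 6: W@(2,2) -> caps B=0 W=0
Move 7: B@(3,2) -> caps B=0 W=0
Move 8: W@(1,1) -> caps B=0 W=0
Move 9: B@(2,3) -> caps B=1 W=0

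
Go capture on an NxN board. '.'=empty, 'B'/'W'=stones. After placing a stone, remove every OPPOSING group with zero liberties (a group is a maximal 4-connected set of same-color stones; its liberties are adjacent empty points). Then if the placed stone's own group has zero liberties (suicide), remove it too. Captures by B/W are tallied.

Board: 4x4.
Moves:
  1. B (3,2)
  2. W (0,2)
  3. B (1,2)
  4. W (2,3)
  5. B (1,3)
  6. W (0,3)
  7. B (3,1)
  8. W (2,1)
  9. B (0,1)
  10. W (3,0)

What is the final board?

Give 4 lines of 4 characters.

Answer: .B..
..BB
.W.W
WBB.

Derivation:
Move 1: B@(3,2) -> caps B=0 W=0
Move 2: W@(0,2) -> caps B=0 W=0
Move 3: B@(1,2) -> caps B=0 W=0
Move 4: W@(2,3) -> caps B=0 W=0
Move 5: B@(1,3) -> caps B=0 W=0
Move 6: W@(0,3) -> caps B=0 W=0
Move 7: B@(3,1) -> caps B=0 W=0
Move 8: W@(2,1) -> caps B=0 W=0
Move 9: B@(0,1) -> caps B=2 W=0
Move 10: W@(3,0) -> caps B=2 W=0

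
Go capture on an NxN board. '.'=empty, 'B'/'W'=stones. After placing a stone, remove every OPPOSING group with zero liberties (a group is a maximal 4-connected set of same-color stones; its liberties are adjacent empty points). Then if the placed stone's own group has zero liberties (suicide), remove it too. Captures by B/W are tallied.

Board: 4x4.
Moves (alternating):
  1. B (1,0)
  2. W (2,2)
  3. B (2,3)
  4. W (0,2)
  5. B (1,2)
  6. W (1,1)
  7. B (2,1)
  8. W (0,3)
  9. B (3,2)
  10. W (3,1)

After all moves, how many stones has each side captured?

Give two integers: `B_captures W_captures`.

Move 1: B@(1,0) -> caps B=0 W=0
Move 2: W@(2,2) -> caps B=0 W=0
Move 3: B@(2,3) -> caps B=0 W=0
Move 4: W@(0,2) -> caps B=0 W=0
Move 5: B@(1,2) -> caps B=0 W=0
Move 6: W@(1,1) -> caps B=0 W=0
Move 7: B@(2,1) -> caps B=0 W=0
Move 8: W@(0,3) -> caps B=0 W=0
Move 9: B@(3,2) -> caps B=1 W=0
Move 10: W@(3,1) -> caps B=1 W=0

Answer: 1 0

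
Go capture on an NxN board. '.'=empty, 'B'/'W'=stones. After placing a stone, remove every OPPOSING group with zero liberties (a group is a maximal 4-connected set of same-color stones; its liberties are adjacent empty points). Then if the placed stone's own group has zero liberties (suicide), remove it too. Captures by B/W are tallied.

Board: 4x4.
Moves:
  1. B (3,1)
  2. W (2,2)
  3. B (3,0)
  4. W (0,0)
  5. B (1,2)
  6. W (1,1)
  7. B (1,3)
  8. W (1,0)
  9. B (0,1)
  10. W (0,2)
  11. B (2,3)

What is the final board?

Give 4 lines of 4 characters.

Move 1: B@(3,1) -> caps B=0 W=0
Move 2: W@(2,2) -> caps B=0 W=0
Move 3: B@(3,0) -> caps B=0 W=0
Move 4: W@(0,0) -> caps B=0 W=0
Move 5: B@(1,2) -> caps B=0 W=0
Move 6: W@(1,1) -> caps B=0 W=0
Move 7: B@(1,3) -> caps B=0 W=0
Move 8: W@(1,0) -> caps B=0 W=0
Move 9: B@(0,1) -> caps B=0 W=0
Move 10: W@(0,2) -> caps B=0 W=1
Move 11: B@(2,3) -> caps B=0 W=1

Answer: W.W.
WWBB
..WB
BB..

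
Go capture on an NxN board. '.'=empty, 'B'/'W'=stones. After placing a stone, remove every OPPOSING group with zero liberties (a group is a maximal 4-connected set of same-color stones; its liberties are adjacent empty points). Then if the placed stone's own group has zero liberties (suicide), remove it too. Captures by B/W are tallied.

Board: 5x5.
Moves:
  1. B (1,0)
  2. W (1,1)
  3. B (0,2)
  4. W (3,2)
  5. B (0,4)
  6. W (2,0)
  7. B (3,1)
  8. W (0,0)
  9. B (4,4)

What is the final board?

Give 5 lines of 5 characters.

Move 1: B@(1,0) -> caps B=0 W=0
Move 2: W@(1,1) -> caps B=0 W=0
Move 3: B@(0,2) -> caps B=0 W=0
Move 4: W@(3,2) -> caps B=0 W=0
Move 5: B@(0,4) -> caps B=0 W=0
Move 6: W@(2,0) -> caps B=0 W=0
Move 7: B@(3,1) -> caps B=0 W=0
Move 8: W@(0,0) -> caps B=0 W=1
Move 9: B@(4,4) -> caps B=0 W=1

Answer: W.B.B
.W...
W....
.BW..
....B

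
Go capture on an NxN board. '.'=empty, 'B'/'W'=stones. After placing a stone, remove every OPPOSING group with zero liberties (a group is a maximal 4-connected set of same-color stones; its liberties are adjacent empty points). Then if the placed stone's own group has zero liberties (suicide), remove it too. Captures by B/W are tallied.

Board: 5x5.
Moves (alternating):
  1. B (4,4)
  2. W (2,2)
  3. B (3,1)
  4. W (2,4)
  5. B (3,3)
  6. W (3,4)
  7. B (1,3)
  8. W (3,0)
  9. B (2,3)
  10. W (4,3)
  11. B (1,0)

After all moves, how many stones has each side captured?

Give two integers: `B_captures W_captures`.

Answer: 0 1

Derivation:
Move 1: B@(4,4) -> caps B=0 W=0
Move 2: W@(2,2) -> caps B=0 W=0
Move 3: B@(3,1) -> caps B=0 W=0
Move 4: W@(2,4) -> caps B=0 W=0
Move 5: B@(3,3) -> caps B=0 W=0
Move 6: W@(3,4) -> caps B=0 W=0
Move 7: B@(1,3) -> caps B=0 W=0
Move 8: W@(3,0) -> caps B=0 W=0
Move 9: B@(2,3) -> caps B=0 W=0
Move 10: W@(4,3) -> caps B=0 W=1
Move 11: B@(1,0) -> caps B=0 W=1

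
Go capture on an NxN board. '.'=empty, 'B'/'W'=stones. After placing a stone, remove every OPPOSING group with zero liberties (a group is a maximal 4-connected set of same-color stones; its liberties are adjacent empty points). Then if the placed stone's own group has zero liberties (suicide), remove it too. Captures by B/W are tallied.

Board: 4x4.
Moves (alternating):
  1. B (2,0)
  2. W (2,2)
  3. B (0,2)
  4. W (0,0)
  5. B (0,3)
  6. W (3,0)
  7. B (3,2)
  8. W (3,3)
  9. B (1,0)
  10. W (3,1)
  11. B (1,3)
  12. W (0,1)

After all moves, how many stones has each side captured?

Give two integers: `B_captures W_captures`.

Move 1: B@(2,0) -> caps B=0 W=0
Move 2: W@(2,2) -> caps B=0 W=0
Move 3: B@(0,2) -> caps B=0 W=0
Move 4: W@(0,0) -> caps B=0 W=0
Move 5: B@(0,3) -> caps B=0 W=0
Move 6: W@(3,0) -> caps B=0 W=0
Move 7: B@(3,2) -> caps B=0 W=0
Move 8: W@(3,3) -> caps B=0 W=0
Move 9: B@(1,0) -> caps B=0 W=0
Move 10: W@(3,1) -> caps B=0 W=1
Move 11: B@(1,3) -> caps B=0 W=1
Move 12: W@(0,1) -> caps B=0 W=1

Answer: 0 1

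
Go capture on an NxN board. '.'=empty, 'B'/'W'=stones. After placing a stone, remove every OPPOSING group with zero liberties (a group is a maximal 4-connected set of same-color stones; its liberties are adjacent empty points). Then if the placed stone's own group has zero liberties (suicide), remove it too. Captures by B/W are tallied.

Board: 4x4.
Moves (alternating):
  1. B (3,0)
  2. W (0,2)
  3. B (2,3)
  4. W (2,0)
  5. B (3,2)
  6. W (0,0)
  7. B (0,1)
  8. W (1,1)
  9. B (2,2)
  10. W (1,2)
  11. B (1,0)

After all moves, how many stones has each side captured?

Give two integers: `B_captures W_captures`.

Answer: 0 1

Derivation:
Move 1: B@(3,0) -> caps B=0 W=0
Move 2: W@(0,2) -> caps B=0 W=0
Move 3: B@(2,3) -> caps B=0 W=0
Move 4: W@(2,0) -> caps B=0 W=0
Move 5: B@(3,2) -> caps B=0 W=0
Move 6: W@(0,0) -> caps B=0 W=0
Move 7: B@(0,1) -> caps B=0 W=0
Move 8: W@(1,1) -> caps B=0 W=1
Move 9: B@(2,2) -> caps B=0 W=1
Move 10: W@(1,2) -> caps B=0 W=1
Move 11: B@(1,0) -> caps B=0 W=1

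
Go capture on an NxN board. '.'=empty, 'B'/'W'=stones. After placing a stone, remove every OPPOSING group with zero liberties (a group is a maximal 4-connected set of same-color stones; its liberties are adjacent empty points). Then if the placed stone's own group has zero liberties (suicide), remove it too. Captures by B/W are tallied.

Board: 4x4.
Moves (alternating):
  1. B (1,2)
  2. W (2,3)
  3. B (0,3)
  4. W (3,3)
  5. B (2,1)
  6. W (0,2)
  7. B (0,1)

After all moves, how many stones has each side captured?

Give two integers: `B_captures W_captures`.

Move 1: B@(1,2) -> caps B=0 W=0
Move 2: W@(2,3) -> caps B=0 W=0
Move 3: B@(0,3) -> caps B=0 W=0
Move 4: W@(3,3) -> caps B=0 W=0
Move 5: B@(2,1) -> caps B=0 W=0
Move 6: W@(0,2) -> caps B=0 W=0
Move 7: B@(0,1) -> caps B=1 W=0

Answer: 1 0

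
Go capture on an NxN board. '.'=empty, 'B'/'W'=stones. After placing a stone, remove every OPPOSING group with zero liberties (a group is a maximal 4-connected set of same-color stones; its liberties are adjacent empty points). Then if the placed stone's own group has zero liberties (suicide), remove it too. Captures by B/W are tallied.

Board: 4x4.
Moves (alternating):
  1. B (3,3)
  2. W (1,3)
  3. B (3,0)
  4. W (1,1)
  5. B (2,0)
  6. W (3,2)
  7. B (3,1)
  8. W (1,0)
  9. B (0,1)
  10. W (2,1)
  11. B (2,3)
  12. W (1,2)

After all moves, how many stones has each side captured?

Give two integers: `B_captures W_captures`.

Answer: 0 3

Derivation:
Move 1: B@(3,3) -> caps B=0 W=0
Move 2: W@(1,3) -> caps B=0 W=0
Move 3: B@(3,0) -> caps B=0 W=0
Move 4: W@(1,1) -> caps B=0 W=0
Move 5: B@(2,0) -> caps B=0 W=0
Move 6: W@(3,2) -> caps B=0 W=0
Move 7: B@(3,1) -> caps B=0 W=0
Move 8: W@(1,0) -> caps B=0 W=0
Move 9: B@(0,1) -> caps B=0 W=0
Move 10: W@(2,1) -> caps B=0 W=3
Move 11: B@(2,3) -> caps B=0 W=3
Move 12: W@(1,2) -> caps B=0 W=3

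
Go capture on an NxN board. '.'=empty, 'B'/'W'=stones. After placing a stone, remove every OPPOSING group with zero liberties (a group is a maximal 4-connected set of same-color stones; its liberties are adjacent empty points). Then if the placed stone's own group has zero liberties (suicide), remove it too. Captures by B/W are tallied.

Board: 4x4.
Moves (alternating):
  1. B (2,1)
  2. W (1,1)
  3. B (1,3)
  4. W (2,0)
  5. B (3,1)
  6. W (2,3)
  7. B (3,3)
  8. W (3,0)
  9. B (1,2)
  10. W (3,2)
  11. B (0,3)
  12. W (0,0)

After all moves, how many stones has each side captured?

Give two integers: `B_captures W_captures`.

Move 1: B@(2,1) -> caps B=0 W=0
Move 2: W@(1,1) -> caps B=0 W=0
Move 3: B@(1,3) -> caps B=0 W=0
Move 4: W@(2,0) -> caps B=0 W=0
Move 5: B@(3,1) -> caps B=0 W=0
Move 6: W@(2,3) -> caps B=0 W=0
Move 7: B@(3,3) -> caps B=0 W=0
Move 8: W@(3,0) -> caps B=0 W=0
Move 9: B@(1,2) -> caps B=0 W=0
Move 10: W@(3,2) -> caps B=0 W=1
Move 11: B@(0,3) -> caps B=0 W=1
Move 12: W@(0,0) -> caps B=0 W=1

Answer: 0 1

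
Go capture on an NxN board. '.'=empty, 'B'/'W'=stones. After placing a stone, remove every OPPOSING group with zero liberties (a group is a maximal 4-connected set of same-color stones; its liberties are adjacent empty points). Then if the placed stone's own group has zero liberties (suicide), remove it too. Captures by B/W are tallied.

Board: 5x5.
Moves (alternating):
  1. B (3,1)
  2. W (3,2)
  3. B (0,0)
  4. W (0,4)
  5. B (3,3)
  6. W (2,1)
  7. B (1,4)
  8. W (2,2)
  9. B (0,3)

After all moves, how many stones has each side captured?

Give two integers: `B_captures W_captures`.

Answer: 1 0

Derivation:
Move 1: B@(3,1) -> caps B=0 W=0
Move 2: W@(3,2) -> caps B=0 W=0
Move 3: B@(0,0) -> caps B=0 W=0
Move 4: W@(0,4) -> caps B=0 W=0
Move 5: B@(3,3) -> caps B=0 W=0
Move 6: W@(2,1) -> caps B=0 W=0
Move 7: B@(1,4) -> caps B=0 W=0
Move 8: W@(2,2) -> caps B=0 W=0
Move 9: B@(0,3) -> caps B=1 W=0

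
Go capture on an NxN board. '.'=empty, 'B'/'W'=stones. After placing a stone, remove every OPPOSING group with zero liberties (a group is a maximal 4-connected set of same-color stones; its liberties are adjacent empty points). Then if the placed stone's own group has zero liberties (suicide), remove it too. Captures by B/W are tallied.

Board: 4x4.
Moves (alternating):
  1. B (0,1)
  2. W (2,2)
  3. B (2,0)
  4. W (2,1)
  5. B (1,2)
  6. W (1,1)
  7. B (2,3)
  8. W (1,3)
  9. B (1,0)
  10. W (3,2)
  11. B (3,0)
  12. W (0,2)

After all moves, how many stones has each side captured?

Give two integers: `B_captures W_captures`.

Move 1: B@(0,1) -> caps B=0 W=0
Move 2: W@(2,2) -> caps B=0 W=0
Move 3: B@(2,0) -> caps B=0 W=0
Move 4: W@(2,1) -> caps B=0 W=0
Move 5: B@(1,2) -> caps B=0 W=0
Move 6: W@(1,1) -> caps B=0 W=0
Move 7: B@(2,3) -> caps B=0 W=0
Move 8: W@(1,3) -> caps B=0 W=0
Move 9: B@(1,0) -> caps B=0 W=0
Move 10: W@(3,2) -> caps B=0 W=0
Move 11: B@(3,0) -> caps B=0 W=0
Move 12: W@(0,2) -> caps B=0 W=1

Answer: 0 1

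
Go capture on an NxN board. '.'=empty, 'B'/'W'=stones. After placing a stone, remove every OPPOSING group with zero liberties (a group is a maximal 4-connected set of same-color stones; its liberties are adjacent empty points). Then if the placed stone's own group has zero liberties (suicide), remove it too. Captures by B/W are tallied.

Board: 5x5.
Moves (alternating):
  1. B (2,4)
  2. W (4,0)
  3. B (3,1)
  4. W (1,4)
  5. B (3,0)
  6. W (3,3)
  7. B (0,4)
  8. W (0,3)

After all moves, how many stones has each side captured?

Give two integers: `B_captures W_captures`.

Answer: 0 1

Derivation:
Move 1: B@(2,4) -> caps B=0 W=0
Move 2: W@(4,0) -> caps B=0 W=0
Move 3: B@(3,1) -> caps B=0 W=0
Move 4: W@(1,4) -> caps B=0 W=0
Move 5: B@(3,0) -> caps B=0 W=0
Move 6: W@(3,3) -> caps B=0 W=0
Move 7: B@(0,4) -> caps B=0 W=0
Move 8: W@(0,3) -> caps B=0 W=1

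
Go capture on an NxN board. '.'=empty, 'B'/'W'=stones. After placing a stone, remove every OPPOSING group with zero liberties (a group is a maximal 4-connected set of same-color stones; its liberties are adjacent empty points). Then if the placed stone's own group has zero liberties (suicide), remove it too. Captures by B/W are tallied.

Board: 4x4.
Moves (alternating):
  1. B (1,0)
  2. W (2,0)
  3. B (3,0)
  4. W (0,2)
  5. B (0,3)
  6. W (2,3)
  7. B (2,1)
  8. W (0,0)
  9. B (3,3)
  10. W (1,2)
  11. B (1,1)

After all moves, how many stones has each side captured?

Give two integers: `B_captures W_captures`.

Move 1: B@(1,0) -> caps B=0 W=0
Move 2: W@(2,0) -> caps B=0 W=0
Move 3: B@(3,0) -> caps B=0 W=0
Move 4: W@(0,2) -> caps B=0 W=0
Move 5: B@(0,3) -> caps B=0 W=0
Move 6: W@(2,3) -> caps B=0 W=0
Move 7: B@(2,1) -> caps B=1 W=0
Move 8: W@(0,0) -> caps B=1 W=0
Move 9: B@(3,3) -> caps B=1 W=0
Move 10: W@(1,2) -> caps B=1 W=0
Move 11: B@(1,1) -> caps B=1 W=0

Answer: 1 0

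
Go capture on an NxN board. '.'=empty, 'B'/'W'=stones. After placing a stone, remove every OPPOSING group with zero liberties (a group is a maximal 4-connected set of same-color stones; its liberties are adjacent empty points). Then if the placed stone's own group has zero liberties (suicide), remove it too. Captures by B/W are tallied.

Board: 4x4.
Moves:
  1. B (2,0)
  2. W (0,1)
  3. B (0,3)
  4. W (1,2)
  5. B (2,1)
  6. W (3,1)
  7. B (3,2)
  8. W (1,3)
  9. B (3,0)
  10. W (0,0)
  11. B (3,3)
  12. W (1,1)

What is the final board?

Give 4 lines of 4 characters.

Answer: WW.B
.WWW
BB..
B.BB

Derivation:
Move 1: B@(2,0) -> caps B=0 W=0
Move 2: W@(0,1) -> caps B=0 W=0
Move 3: B@(0,3) -> caps B=0 W=0
Move 4: W@(1,2) -> caps B=0 W=0
Move 5: B@(2,1) -> caps B=0 W=0
Move 6: W@(3,1) -> caps B=0 W=0
Move 7: B@(3,2) -> caps B=0 W=0
Move 8: W@(1,3) -> caps B=0 W=0
Move 9: B@(3,0) -> caps B=1 W=0
Move 10: W@(0,0) -> caps B=1 W=0
Move 11: B@(3,3) -> caps B=1 W=0
Move 12: W@(1,1) -> caps B=1 W=0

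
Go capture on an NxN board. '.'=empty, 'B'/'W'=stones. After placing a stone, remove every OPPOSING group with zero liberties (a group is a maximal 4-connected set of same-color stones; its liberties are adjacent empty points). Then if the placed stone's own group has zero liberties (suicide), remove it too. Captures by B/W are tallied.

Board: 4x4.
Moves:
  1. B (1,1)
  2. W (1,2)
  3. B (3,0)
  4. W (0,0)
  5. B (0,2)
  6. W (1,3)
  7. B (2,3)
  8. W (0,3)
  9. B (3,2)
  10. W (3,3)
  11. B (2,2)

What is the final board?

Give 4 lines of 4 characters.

Answer: W.B.
.B..
..BB
B.B.

Derivation:
Move 1: B@(1,1) -> caps B=0 W=0
Move 2: W@(1,2) -> caps B=0 W=0
Move 3: B@(3,0) -> caps B=0 W=0
Move 4: W@(0,0) -> caps B=0 W=0
Move 5: B@(0,2) -> caps B=0 W=0
Move 6: W@(1,3) -> caps B=0 W=0
Move 7: B@(2,3) -> caps B=0 W=0
Move 8: W@(0,3) -> caps B=0 W=0
Move 9: B@(3,2) -> caps B=0 W=0
Move 10: W@(3,3) -> caps B=0 W=0
Move 11: B@(2,2) -> caps B=3 W=0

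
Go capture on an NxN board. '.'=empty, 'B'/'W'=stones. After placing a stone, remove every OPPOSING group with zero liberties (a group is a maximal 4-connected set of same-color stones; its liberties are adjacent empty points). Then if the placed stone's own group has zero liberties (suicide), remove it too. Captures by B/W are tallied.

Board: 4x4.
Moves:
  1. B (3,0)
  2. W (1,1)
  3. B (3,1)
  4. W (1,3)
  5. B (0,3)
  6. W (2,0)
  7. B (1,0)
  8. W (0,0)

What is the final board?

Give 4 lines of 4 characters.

Answer: W..B
.W.W
W...
BB..

Derivation:
Move 1: B@(3,0) -> caps B=0 W=0
Move 2: W@(1,1) -> caps B=0 W=0
Move 3: B@(3,1) -> caps B=0 W=0
Move 4: W@(1,3) -> caps B=0 W=0
Move 5: B@(0,3) -> caps B=0 W=0
Move 6: W@(2,0) -> caps B=0 W=0
Move 7: B@(1,0) -> caps B=0 W=0
Move 8: W@(0,0) -> caps B=0 W=1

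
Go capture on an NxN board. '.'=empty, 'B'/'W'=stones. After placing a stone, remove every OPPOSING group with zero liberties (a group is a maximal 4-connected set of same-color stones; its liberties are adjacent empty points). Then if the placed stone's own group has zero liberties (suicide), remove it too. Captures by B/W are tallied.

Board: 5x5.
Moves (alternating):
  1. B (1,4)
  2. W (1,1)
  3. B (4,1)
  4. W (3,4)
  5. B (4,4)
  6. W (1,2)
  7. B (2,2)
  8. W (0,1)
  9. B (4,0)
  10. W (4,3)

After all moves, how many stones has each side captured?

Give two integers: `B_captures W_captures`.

Move 1: B@(1,4) -> caps B=0 W=0
Move 2: W@(1,1) -> caps B=0 W=0
Move 3: B@(4,1) -> caps B=0 W=0
Move 4: W@(3,4) -> caps B=0 W=0
Move 5: B@(4,4) -> caps B=0 W=0
Move 6: W@(1,2) -> caps B=0 W=0
Move 7: B@(2,2) -> caps B=0 W=0
Move 8: W@(0,1) -> caps B=0 W=0
Move 9: B@(4,0) -> caps B=0 W=0
Move 10: W@(4,3) -> caps B=0 W=1

Answer: 0 1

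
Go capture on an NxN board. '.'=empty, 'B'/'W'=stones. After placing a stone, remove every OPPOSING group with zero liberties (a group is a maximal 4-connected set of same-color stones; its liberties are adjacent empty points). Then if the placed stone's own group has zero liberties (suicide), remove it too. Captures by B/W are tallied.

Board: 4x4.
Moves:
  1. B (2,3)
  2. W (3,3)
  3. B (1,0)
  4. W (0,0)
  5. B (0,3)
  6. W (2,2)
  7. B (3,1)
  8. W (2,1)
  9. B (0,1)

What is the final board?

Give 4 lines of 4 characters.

Answer: .B.B
B...
.WWB
.B.W

Derivation:
Move 1: B@(2,3) -> caps B=0 W=0
Move 2: W@(3,3) -> caps B=0 W=0
Move 3: B@(1,0) -> caps B=0 W=0
Move 4: W@(0,0) -> caps B=0 W=0
Move 5: B@(0,3) -> caps B=0 W=0
Move 6: W@(2,2) -> caps B=0 W=0
Move 7: B@(3,1) -> caps B=0 W=0
Move 8: W@(2,1) -> caps B=0 W=0
Move 9: B@(0,1) -> caps B=1 W=0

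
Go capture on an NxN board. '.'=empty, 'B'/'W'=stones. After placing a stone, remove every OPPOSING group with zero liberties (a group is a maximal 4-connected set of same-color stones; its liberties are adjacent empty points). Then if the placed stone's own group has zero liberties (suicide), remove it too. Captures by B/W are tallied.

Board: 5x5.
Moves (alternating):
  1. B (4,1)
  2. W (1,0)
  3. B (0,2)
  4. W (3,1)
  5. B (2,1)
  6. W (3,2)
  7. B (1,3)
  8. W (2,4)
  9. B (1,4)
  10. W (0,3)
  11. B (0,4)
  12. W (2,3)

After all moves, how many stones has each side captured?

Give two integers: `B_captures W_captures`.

Move 1: B@(4,1) -> caps B=0 W=0
Move 2: W@(1,0) -> caps B=0 W=0
Move 3: B@(0,2) -> caps B=0 W=0
Move 4: W@(3,1) -> caps B=0 W=0
Move 5: B@(2,1) -> caps B=0 W=0
Move 6: W@(3,2) -> caps B=0 W=0
Move 7: B@(1,3) -> caps B=0 W=0
Move 8: W@(2,4) -> caps B=0 W=0
Move 9: B@(1,4) -> caps B=0 W=0
Move 10: W@(0,3) -> caps B=0 W=0
Move 11: B@(0,4) -> caps B=1 W=0
Move 12: W@(2,3) -> caps B=1 W=0

Answer: 1 0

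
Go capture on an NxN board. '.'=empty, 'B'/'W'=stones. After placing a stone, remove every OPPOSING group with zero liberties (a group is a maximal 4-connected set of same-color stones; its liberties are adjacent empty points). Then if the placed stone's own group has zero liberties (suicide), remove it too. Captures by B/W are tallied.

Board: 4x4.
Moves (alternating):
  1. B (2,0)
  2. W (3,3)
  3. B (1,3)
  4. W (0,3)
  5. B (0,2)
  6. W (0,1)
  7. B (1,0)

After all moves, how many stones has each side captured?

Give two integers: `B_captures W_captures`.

Answer: 1 0

Derivation:
Move 1: B@(2,0) -> caps B=0 W=0
Move 2: W@(3,3) -> caps B=0 W=0
Move 3: B@(1,3) -> caps B=0 W=0
Move 4: W@(0,3) -> caps B=0 W=0
Move 5: B@(0,2) -> caps B=1 W=0
Move 6: W@(0,1) -> caps B=1 W=0
Move 7: B@(1,0) -> caps B=1 W=0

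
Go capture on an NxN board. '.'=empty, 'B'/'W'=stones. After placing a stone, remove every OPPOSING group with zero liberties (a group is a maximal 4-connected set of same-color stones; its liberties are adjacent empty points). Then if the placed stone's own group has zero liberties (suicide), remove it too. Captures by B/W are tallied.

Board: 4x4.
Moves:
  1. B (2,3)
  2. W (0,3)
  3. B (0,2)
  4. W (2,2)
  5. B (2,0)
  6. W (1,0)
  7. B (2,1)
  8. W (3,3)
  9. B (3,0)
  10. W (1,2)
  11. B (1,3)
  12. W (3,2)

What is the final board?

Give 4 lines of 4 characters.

Answer: ..B.
W.WB
BBWB
B.WW

Derivation:
Move 1: B@(2,3) -> caps B=0 W=0
Move 2: W@(0,3) -> caps B=0 W=0
Move 3: B@(0,2) -> caps B=0 W=0
Move 4: W@(2,2) -> caps B=0 W=0
Move 5: B@(2,0) -> caps B=0 W=0
Move 6: W@(1,0) -> caps B=0 W=0
Move 7: B@(2,1) -> caps B=0 W=0
Move 8: W@(3,3) -> caps B=0 W=0
Move 9: B@(3,0) -> caps B=0 W=0
Move 10: W@(1,2) -> caps B=0 W=0
Move 11: B@(1,3) -> caps B=1 W=0
Move 12: W@(3,2) -> caps B=1 W=0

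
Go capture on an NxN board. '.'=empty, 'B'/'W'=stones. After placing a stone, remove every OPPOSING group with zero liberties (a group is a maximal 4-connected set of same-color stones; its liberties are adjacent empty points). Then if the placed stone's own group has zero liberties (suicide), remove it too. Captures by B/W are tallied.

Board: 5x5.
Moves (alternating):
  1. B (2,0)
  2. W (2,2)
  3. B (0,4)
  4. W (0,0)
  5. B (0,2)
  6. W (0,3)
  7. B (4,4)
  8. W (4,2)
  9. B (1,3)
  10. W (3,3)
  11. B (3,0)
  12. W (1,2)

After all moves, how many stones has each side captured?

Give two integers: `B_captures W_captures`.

Answer: 1 0

Derivation:
Move 1: B@(2,0) -> caps B=0 W=0
Move 2: W@(2,2) -> caps B=0 W=0
Move 3: B@(0,4) -> caps B=0 W=0
Move 4: W@(0,0) -> caps B=0 W=0
Move 5: B@(0,2) -> caps B=0 W=0
Move 6: W@(0,3) -> caps B=0 W=0
Move 7: B@(4,4) -> caps B=0 W=0
Move 8: W@(4,2) -> caps B=0 W=0
Move 9: B@(1,3) -> caps B=1 W=0
Move 10: W@(3,3) -> caps B=1 W=0
Move 11: B@(3,0) -> caps B=1 W=0
Move 12: W@(1,2) -> caps B=1 W=0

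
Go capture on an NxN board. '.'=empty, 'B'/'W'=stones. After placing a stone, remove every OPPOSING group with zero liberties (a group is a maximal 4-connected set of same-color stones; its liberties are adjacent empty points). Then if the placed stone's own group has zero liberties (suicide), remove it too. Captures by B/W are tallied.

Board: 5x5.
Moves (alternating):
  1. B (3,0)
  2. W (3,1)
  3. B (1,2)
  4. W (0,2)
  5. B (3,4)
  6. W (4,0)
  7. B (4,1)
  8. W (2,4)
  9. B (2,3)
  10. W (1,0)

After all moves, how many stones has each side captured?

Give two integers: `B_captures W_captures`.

Move 1: B@(3,0) -> caps B=0 W=0
Move 2: W@(3,1) -> caps B=0 W=0
Move 3: B@(1,2) -> caps B=0 W=0
Move 4: W@(0,2) -> caps B=0 W=0
Move 5: B@(3,4) -> caps B=0 W=0
Move 6: W@(4,0) -> caps B=0 W=0
Move 7: B@(4,1) -> caps B=1 W=0
Move 8: W@(2,4) -> caps B=1 W=0
Move 9: B@(2,3) -> caps B=1 W=0
Move 10: W@(1,0) -> caps B=1 W=0

Answer: 1 0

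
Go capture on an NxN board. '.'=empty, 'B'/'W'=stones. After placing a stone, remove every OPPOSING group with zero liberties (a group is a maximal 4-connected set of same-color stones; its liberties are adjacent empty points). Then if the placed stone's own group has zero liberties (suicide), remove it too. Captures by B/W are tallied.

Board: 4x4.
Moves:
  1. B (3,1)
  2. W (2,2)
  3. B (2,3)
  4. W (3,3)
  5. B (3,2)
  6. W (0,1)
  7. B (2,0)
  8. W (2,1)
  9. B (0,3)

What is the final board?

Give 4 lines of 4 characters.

Answer: .W.B
....
BWWB
.BB.

Derivation:
Move 1: B@(3,1) -> caps B=0 W=0
Move 2: W@(2,2) -> caps B=0 W=0
Move 3: B@(2,3) -> caps B=0 W=0
Move 4: W@(3,3) -> caps B=0 W=0
Move 5: B@(3,2) -> caps B=1 W=0
Move 6: W@(0,1) -> caps B=1 W=0
Move 7: B@(2,0) -> caps B=1 W=0
Move 8: W@(2,1) -> caps B=1 W=0
Move 9: B@(0,3) -> caps B=1 W=0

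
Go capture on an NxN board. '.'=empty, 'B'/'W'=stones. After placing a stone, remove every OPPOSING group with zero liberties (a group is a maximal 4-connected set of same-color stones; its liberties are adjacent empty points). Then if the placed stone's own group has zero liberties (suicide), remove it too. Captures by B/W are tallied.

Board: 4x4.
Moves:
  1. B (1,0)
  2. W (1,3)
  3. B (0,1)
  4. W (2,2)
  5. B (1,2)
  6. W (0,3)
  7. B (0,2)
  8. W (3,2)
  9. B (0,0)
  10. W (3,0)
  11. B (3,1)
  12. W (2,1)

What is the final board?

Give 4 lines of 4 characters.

Answer: BBBW
B.BW
.WW.
W.W.

Derivation:
Move 1: B@(1,0) -> caps B=0 W=0
Move 2: W@(1,3) -> caps B=0 W=0
Move 3: B@(0,1) -> caps B=0 W=0
Move 4: W@(2,2) -> caps B=0 W=0
Move 5: B@(1,2) -> caps B=0 W=0
Move 6: W@(0,3) -> caps B=0 W=0
Move 7: B@(0,2) -> caps B=0 W=0
Move 8: W@(3,2) -> caps B=0 W=0
Move 9: B@(0,0) -> caps B=0 W=0
Move 10: W@(3,0) -> caps B=0 W=0
Move 11: B@(3,1) -> caps B=0 W=0
Move 12: W@(2,1) -> caps B=0 W=1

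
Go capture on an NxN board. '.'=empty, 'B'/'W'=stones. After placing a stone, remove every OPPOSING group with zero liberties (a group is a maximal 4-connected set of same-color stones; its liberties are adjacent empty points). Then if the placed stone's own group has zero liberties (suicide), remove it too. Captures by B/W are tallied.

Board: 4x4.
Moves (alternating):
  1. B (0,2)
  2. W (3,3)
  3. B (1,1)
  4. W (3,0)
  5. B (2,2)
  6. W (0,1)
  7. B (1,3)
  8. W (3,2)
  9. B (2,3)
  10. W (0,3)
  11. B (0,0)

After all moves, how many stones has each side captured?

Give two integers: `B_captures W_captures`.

Move 1: B@(0,2) -> caps B=0 W=0
Move 2: W@(3,3) -> caps B=0 W=0
Move 3: B@(1,1) -> caps B=0 W=0
Move 4: W@(3,0) -> caps B=0 W=0
Move 5: B@(2,2) -> caps B=0 W=0
Move 6: W@(0,1) -> caps B=0 W=0
Move 7: B@(1,3) -> caps B=0 W=0
Move 8: W@(3,2) -> caps B=0 W=0
Move 9: B@(2,3) -> caps B=0 W=0
Move 10: W@(0,3) -> caps B=0 W=0
Move 11: B@(0,0) -> caps B=1 W=0

Answer: 1 0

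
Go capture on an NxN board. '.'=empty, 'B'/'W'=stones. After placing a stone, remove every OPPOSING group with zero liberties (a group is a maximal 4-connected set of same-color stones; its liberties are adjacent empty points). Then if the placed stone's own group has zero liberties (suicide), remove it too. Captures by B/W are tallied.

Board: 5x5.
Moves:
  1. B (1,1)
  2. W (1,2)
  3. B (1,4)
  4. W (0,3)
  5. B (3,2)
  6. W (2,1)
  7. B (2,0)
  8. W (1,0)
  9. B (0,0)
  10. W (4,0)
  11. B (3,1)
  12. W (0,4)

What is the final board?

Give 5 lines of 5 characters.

Answer: B..WW
.BW.B
BW...
.BB..
W....

Derivation:
Move 1: B@(1,1) -> caps B=0 W=0
Move 2: W@(1,2) -> caps B=0 W=0
Move 3: B@(1,4) -> caps B=0 W=0
Move 4: W@(0,3) -> caps B=0 W=0
Move 5: B@(3,2) -> caps B=0 W=0
Move 6: W@(2,1) -> caps B=0 W=0
Move 7: B@(2,0) -> caps B=0 W=0
Move 8: W@(1,0) -> caps B=0 W=0
Move 9: B@(0,0) -> caps B=1 W=0
Move 10: W@(4,0) -> caps B=1 W=0
Move 11: B@(3,1) -> caps B=1 W=0
Move 12: W@(0,4) -> caps B=1 W=0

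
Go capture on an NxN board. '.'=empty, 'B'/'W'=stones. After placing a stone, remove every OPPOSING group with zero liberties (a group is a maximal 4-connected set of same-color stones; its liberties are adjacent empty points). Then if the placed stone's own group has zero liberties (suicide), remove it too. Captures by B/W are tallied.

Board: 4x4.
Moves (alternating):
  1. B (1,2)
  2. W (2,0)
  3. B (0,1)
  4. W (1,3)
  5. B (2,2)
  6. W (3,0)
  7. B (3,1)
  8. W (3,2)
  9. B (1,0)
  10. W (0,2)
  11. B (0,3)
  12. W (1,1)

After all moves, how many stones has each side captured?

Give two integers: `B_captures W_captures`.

Move 1: B@(1,2) -> caps B=0 W=0
Move 2: W@(2,0) -> caps B=0 W=0
Move 3: B@(0,1) -> caps B=0 W=0
Move 4: W@(1,3) -> caps B=0 W=0
Move 5: B@(2,2) -> caps B=0 W=0
Move 6: W@(3,0) -> caps B=0 W=0
Move 7: B@(3,1) -> caps B=0 W=0
Move 8: W@(3,2) -> caps B=0 W=0
Move 9: B@(1,0) -> caps B=0 W=0
Move 10: W@(0,2) -> caps B=0 W=0
Move 11: B@(0,3) -> caps B=1 W=0
Move 12: W@(1,1) -> caps B=1 W=0

Answer: 1 0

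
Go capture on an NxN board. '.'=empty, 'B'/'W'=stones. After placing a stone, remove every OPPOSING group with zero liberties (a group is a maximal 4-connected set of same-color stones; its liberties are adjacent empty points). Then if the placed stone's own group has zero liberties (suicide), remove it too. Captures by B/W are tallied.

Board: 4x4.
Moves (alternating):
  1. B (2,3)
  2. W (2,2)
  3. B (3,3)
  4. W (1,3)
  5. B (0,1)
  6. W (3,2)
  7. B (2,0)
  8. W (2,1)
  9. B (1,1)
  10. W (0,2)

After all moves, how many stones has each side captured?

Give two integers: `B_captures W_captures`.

Move 1: B@(2,3) -> caps B=0 W=0
Move 2: W@(2,2) -> caps B=0 W=0
Move 3: B@(3,3) -> caps B=0 W=0
Move 4: W@(1,3) -> caps B=0 W=0
Move 5: B@(0,1) -> caps B=0 W=0
Move 6: W@(3,2) -> caps B=0 W=2
Move 7: B@(2,0) -> caps B=0 W=2
Move 8: W@(2,1) -> caps B=0 W=2
Move 9: B@(1,1) -> caps B=0 W=2
Move 10: W@(0,2) -> caps B=0 W=2

Answer: 0 2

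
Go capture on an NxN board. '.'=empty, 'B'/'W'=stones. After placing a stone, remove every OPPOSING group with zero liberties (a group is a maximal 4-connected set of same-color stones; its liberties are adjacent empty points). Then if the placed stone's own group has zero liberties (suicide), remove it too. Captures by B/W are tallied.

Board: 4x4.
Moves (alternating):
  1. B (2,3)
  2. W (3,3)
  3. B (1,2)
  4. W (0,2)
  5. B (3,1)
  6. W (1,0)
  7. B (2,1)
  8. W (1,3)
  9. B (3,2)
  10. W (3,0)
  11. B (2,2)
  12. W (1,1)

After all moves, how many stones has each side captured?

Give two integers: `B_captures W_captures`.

Answer: 1 0

Derivation:
Move 1: B@(2,3) -> caps B=0 W=0
Move 2: W@(3,3) -> caps B=0 W=0
Move 3: B@(1,2) -> caps B=0 W=0
Move 4: W@(0,2) -> caps B=0 W=0
Move 5: B@(3,1) -> caps B=0 W=0
Move 6: W@(1,0) -> caps B=0 W=0
Move 7: B@(2,1) -> caps B=0 W=0
Move 8: W@(1,3) -> caps B=0 W=0
Move 9: B@(3,2) -> caps B=1 W=0
Move 10: W@(3,0) -> caps B=1 W=0
Move 11: B@(2,2) -> caps B=1 W=0
Move 12: W@(1,1) -> caps B=1 W=0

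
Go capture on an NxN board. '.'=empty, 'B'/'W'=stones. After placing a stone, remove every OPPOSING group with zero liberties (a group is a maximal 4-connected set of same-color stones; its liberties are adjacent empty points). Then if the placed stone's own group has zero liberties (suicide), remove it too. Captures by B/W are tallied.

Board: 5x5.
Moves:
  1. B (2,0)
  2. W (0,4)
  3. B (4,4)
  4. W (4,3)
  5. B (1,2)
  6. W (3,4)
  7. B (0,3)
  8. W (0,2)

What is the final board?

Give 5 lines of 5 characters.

Move 1: B@(2,0) -> caps B=0 W=0
Move 2: W@(0,4) -> caps B=0 W=0
Move 3: B@(4,4) -> caps B=0 W=0
Move 4: W@(4,3) -> caps B=0 W=0
Move 5: B@(1,2) -> caps B=0 W=0
Move 6: W@(3,4) -> caps B=0 W=1
Move 7: B@(0,3) -> caps B=0 W=1
Move 8: W@(0,2) -> caps B=0 W=1

Answer: ..WBW
..B..
B....
....W
...W.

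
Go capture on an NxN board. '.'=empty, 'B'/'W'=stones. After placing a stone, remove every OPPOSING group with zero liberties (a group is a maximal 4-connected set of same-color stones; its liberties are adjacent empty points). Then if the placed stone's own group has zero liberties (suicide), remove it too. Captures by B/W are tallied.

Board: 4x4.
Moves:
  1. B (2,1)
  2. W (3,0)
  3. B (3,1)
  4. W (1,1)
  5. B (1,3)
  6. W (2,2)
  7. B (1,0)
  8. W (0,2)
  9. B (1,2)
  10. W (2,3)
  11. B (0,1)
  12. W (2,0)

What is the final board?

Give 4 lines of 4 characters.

Move 1: B@(2,1) -> caps B=0 W=0
Move 2: W@(3,0) -> caps B=0 W=0
Move 3: B@(3,1) -> caps B=0 W=0
Move 4: W@(1,1) -> caps B=0 W=0
Move 5: B@(1,3) -> caps B=0 W=0
Move 6: W@(2,2) -> caps B=0 W=0
Move 7: B@(1,0) -> caps B=0 W=0
Move 8: W@(0,2) -> caps B=0 W=0
Move 9: B@(1,2) -> caps B=0 W=0
Move 10: W@(2,3) -> caps B=0 W=0
Move 11: B@(0,1) -> caps B=1 W=0
Move 12: W@(2,0) -> caps B=1 W=0

Answer: .BW.
B.BB
.BWW
.B..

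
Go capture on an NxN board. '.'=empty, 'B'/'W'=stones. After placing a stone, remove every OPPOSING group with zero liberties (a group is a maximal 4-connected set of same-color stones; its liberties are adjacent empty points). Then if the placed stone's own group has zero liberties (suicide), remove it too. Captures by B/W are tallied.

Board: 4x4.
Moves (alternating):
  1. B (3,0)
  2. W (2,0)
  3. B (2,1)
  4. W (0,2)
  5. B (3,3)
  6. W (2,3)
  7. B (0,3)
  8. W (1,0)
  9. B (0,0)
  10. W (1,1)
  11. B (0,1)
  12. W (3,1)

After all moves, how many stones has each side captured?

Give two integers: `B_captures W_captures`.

Move 1: B@(3,0) -> caps B=0 W=0
Move 2: W@(2,0) -> caps B=0 W=0
Move 3: B@(2,1) -> caps B=0 W=0
Move 4: W@(0,2) -> caps B=0 W=0
Move 5: B@(3,3) -> caps B=0 W=0
Move 6: W@(2,3) -> caps B=0 W=0
Move 7: B@(0,3) -> caps B=0 W=0
Move 8: W@(1,0) -> caps B=0 W=0
Move 9: B@(0,0) -> caps B=0 W=0
Move 10: W@(1,1) -> caps B=0 W=0
Move 11: B@(0,1) -> caps B=0 W=0
Move 12: W@(3,1) -> caps B=0 W=1

Answer: 0 1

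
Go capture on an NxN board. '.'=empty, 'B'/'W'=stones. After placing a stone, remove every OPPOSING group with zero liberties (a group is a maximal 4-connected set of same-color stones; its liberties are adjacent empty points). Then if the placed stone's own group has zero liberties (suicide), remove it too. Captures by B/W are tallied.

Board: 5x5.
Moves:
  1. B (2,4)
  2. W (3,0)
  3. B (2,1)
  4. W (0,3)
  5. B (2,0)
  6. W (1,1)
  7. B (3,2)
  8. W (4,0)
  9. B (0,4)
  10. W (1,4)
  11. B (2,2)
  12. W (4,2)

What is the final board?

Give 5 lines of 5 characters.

Move 1: B@(2,4) -> caps B=0 W=0
Move 2: W@(3,0) -> caps B=0 W=0
Move 3: B@(2,1) -> caps B=0 W=0
Move 4: W@(0,3) -> caps B=0 W=0
Move 5: B@(2,0) -> caps B=0 W=0
Move 6: W@(1,1) -> caps B=0 W=0
Move 7: B@(3,2) -> caps B=0 W=0
Move 8: W@(4,0) -> caps B=0 W=0
Move 9: B@(0,4) -> caps B=0 W=0
Move 10: W@(1,4) -> caps B=0 W=1
Move 11: B@(2,2) -> caps B=0 W=1
Move 12: W@(4,2) -> caps B=0 W=1

Answer: ...W.
.W..W
BBB.B
W.B..
W.W..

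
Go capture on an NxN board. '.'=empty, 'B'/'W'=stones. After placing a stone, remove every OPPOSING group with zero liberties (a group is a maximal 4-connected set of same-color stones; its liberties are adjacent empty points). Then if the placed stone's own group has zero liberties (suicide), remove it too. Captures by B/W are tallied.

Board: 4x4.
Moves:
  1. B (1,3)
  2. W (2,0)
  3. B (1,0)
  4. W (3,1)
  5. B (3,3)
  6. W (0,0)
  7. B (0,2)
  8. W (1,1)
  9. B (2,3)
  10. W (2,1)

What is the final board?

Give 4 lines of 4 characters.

Move 1: B@(1,3) -> caps B=0 W=0
Move 2: W@(2,0) -> caps B=0 W=0
Move 3: B@(1,0) -> caps B=0 W=0
Move 4: W@(3,1) -> caps B=0 W=0
Move 5: B@(3,3) -> caps B=0 W=0
Move 6: W@(0,0) -> caps B=0 W=0
Move 7: B@(0,2) -> caps B=0 W=0
Move 8: W@(1,1) -> caps B=0 W=1
Move 9: B@(2,3) -> caps B=0 W=1
Move 10: W@(2,1) -> caps B=0 W=1

Answer: W.B.
.W.B
WW.B
.W.B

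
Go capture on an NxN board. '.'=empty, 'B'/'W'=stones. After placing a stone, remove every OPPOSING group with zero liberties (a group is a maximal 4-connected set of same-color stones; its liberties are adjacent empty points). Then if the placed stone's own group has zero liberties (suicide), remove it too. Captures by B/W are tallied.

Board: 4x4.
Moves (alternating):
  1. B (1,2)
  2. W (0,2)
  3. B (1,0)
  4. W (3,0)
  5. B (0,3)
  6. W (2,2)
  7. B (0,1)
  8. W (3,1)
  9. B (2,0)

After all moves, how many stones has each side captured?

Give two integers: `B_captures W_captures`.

Move 1: B@(1,2) -> caps B=0 W=0
Move 2: W@(0,2) -> caps B=0 W=0
Move 3: B@(1,0) -> caps B=0 W=0
Move 4: W@(3,0) -> caps B=0 W=0
Move 5: B@(0,3) -> caps B=0 W=0
Move 6: W@(2,2) -> caps B=0 W=0
Move 7: B@(0,1) -> caps B=1 W=0
Move 8: W@(3,1) -> caps B=1 W=0
Move 9: B@(2,0) -> caps B=1 W=0

Answer: 1 0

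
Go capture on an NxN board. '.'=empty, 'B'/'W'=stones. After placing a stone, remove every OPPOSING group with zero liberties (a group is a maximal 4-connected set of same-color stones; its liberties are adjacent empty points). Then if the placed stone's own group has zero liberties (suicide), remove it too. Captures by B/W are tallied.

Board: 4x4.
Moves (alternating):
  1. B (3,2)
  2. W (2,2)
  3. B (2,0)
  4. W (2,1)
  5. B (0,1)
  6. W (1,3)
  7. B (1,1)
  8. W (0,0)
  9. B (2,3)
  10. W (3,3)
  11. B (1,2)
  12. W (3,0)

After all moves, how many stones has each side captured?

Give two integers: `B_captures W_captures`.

Move 1: B@(3,2) -> caps B=0 W=0
Move 2: W@(2,2) -> caps B=0 W=0
Move 3: B@(2,0) -> caps B=0 W=0
Move 4: W@(2,1) -> caps B=0 W=0
Move 5: B@(0,1) -> caps B=0 W=0
Move 6: W@(1,3) -> caps B=0 W=0
Move 7: B@(1,1) -> caps B=0 W=0
Move 8: W@(0,0) -> caps B=0 W=0
Move 9: B@(2,3) -> caps B=0 W=0
Move 10: W@(3,3) -> caps B=0 W=1
Move 11: B@(1,2) -> caps B=0 W=1
Move 12: W@(3,0) -> caps B=0 W=1

Answer: 0 1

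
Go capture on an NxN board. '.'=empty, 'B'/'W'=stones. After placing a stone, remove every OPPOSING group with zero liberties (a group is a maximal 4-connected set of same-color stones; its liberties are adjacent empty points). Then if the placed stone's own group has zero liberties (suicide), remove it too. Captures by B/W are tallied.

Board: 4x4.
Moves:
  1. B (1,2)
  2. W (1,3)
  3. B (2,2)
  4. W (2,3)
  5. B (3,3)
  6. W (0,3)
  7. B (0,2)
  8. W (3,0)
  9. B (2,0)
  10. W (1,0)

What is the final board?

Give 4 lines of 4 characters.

Answer: ..B.
W.B.
B.B.
W..B

Derivation:
Move 1: B@(1,2) -> caps B=0 W=0
Move 2: W@(1,3) -> caps B=0 W=0
Move 3: B@(2,2) -> caps B=0 W=0
Move 4: W@(2,3) -> caps B=0 W=0
Move 5: B@(3,3) -> caps B=0 W=0
Move 6: W@(0,3) -> caps B=0 W=0
Move 7: B@(0,2) -> caps B=3 W=0
Move 8: W@(3,0) -> caps B=3 W=0
Move 9: B@(2,0) -> caps B=3 W=0
Move 10: W@(1,0) -> caps B=3 W=0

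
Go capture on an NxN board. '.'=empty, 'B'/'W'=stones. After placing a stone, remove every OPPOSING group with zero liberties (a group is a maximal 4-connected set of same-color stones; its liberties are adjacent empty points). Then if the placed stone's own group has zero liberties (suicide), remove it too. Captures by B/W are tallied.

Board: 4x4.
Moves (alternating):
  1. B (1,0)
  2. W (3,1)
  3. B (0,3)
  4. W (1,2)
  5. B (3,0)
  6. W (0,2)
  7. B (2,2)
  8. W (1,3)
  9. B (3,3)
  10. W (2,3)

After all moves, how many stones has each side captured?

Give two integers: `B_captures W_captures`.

Answer: 0 1

Derivation:
Move 1: B@(1,0) -> caps B=0 W=0
Move 2: W@(3,1) -> caps B=0 W=0
Move 3: B@(0,3) -> caps B=0 W=0
Move 4: W@(1,2) -> caps B=0 W=0
Move 5: B@(3,0) -> caps B=0 W=0
Move 6: W@(0,2) -> caps B=0 W=0
Move 7: B@(2,2) -> caps B=0 W=0
Move 8: W@(1,3) -> caps B=0 W=1
Move 9: B@(3,3) -> caps B=0 W=1
Move 10: W@(2,3) -> caps B=0 W=1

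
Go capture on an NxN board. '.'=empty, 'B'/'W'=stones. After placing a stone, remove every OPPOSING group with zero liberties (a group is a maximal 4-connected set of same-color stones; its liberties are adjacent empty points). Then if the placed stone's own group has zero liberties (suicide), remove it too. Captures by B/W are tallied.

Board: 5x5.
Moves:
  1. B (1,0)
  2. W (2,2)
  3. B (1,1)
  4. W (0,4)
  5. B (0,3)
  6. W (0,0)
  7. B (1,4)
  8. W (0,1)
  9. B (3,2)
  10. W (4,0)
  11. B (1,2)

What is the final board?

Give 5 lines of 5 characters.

Move 1: B@(1,0) -> caps B=0 W=0
Move 2: W@(2,2) -> caps B=0 W=0
Move 3: B@(1,1) -> caps B=0 W=0
Move 4: W@(0,4) -> caps B=0 W=0
Move 5: B@(0,3) -> caps B=0 W=0
Move 6: W@(0,0) -> caps B=0 W=0
Move 7: B@(1,4) -> caps B=1 W=0
Move 8: W@(0,1) -> caps B=1 W=0
Move 9: B@(3,2) -> caps B=1 W=0
Move 10: W@(4,0) -> caps B=1 W=0
Move 11: B@(1,2) -> caps B=1 W=0

Answer: WW.B.
BBB.B
..W..
..B..
W....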